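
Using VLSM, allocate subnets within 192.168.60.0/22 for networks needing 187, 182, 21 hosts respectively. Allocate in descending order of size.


187 hosts -> /24 (254 usable): 192.168.60.0/24
182 hosts -> /24 (254 usable): 192.168.61.0/24
21 hosts -> /27 (30 usable): 192.168.62.0/27
Allocation: 192.168.60.0/24 (187 hosts, 254 usable); 192.168.61.0/24 (182 hosts, 254 usable); 192.168.62.0/27 (21 hosts, 30 usable)


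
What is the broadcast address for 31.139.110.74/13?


Network: 31.136.0.0/13
Host bits = 19
Set all host bits to 1:
Broadcast: 31.143.255.255


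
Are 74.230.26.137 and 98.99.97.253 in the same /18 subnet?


Mask: 255.255.192.0
74.230.26.137 AND mask = 74.230.0.0
98.99.97.253 AND mask = 98.99.64.0
No, different subnets (74.230.0.0 vs 98.99.64.0)


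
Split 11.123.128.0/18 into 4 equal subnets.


New prefix = 18 + 2 = 20
Each subnet has 4096 addresses
  11.123.128.0/20
  11.123.144.0/20
  11.123.160.0/20
  11.123.176.0/20
Subnets: 11.123.128.0/20, 11.123.144.0/20, 11.123.160.0/20, 11.123.176.0/20


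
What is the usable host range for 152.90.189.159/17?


Network: 152.90.128.0
Broadcast: 152.90.255.255
First usable = network + 1
Last usable = broadcast - 1
Range: 152.90.128.1 to 152.90.255.254


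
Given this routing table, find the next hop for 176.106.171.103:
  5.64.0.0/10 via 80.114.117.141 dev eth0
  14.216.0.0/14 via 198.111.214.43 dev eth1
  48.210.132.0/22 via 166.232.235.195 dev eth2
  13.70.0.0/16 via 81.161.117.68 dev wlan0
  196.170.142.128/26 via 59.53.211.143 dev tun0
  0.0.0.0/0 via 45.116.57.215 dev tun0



Longest prefix match for 176.106.171.103:
  /10 5.64.0.0: no
  /14 14.216.0.0: no
  /22 48.210.132.0: no
  /16 13.70.0.0: no
  /26 196.170.142.128: no
  /0 0.0.0.0: MATCH
Selected: next-hop 45.116.57.215 via tun0 (matched /0)


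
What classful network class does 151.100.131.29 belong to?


First octet: 151
Binary: 10010111
10xxxxxx -> Class B (128-191)
Class B, default mask 255.255.0.0 (/16)


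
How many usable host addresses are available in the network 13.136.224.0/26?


Host bits = 32 - 26 = 6
Total addresses = 2^6 = 64
Usable = total - 2 (network and broadcast)
Usable hosts: 62


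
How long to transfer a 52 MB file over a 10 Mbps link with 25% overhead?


Effective throughput = 10 * (1 - 25/100) = 7.5 Mbps
File size in Mb = 52 * 8 = 416 Mb
Time = 416 / 7.5
Time = 55.4667 seconds


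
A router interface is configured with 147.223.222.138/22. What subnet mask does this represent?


/22 means 22 network bits, 10 host bits
Binary: 11111111111111111111110000000000
Mask: 255.255.252.0


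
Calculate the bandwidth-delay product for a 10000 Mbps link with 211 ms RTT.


BDP = bandwidth * RTT
= 10000 Mbps * 211 ms
= 10000 * 1e6 * 211 / 1000 bits
= 2110000000 bits
= 263750000 bytes
= 257568.3594 KB
BDP = 2110000000 bits (263750000 bytes)


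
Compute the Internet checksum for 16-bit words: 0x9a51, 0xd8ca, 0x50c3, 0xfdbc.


Sum all words (with carry folding):
+ 0x9a51 = 0x9a51
+ 0xd8ca = 0x731c
+ 0x50c3 = 0xc3df
+ 0xfdbc = 0xc19c
One's complement: ~0xc19c
Checksum = 0x3e63


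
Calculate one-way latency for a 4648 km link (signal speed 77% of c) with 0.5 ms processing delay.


Speed = 0.77 * 3e5 km/s = 231000 km/s
Propagation delay = 4648 / 231000 = 0.0201 s = 20.1212 ms
Processing delay = 0.5 ms
Total one-way latency = 20.6212 ms


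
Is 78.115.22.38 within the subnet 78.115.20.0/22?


Subnet network: 78.115.20.0
Test IP AND mask: 78.115.20.0
Yes, 78.115.22.38 is in 78.115.20.0/22


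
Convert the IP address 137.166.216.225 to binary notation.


137 = 10001001
166 = 10100110
216 = 11011000
225 = 11100001
Binary: 10001001.10100110.11011000.11100001


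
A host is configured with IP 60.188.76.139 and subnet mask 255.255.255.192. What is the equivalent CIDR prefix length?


Binary: 11111111.11111111.11111111.11000000
Count leading 1s
Prefix: /26


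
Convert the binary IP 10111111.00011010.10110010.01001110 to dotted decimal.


10111111 = 191
00011010 = 26
10110010 = 178
01001110 = 78
IP: 191.26.178.78


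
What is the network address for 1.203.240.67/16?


IP:   00000001.11001011.11110000.01000011
Mask: 11111111.11111111.00000000.00000000
AND operation:
Net:  00000001.11001011.00000000.00000000
Network: 1.203.0.0/16


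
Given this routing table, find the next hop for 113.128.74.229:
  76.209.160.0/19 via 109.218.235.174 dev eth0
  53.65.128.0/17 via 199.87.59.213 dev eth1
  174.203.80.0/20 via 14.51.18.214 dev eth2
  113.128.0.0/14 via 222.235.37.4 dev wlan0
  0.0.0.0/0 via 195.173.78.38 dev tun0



Longest prefix match for 113.128.74.229:
  /19 76.209.160.0: no
  /17 53.65.128.0: no
  /20 174.203.80.0: no
  /14 113.128.0.0: MATCH
  /0 0.0.0.0: MATCH
Selected: next-hop 222.235.37.4 via wlan0 (matched /14)


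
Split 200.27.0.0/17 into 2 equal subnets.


New prefix = 17 + 1 = 18
Each subnet has 16384 addresses
  200.27.0.0/18
  200.27.64.0/18
Subnets: 200.27.0.0/18, 200.27.64.0/18


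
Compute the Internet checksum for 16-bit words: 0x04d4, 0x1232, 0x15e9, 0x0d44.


Sum all words (with carry folding):
+ 0x04d4 = 0x04d4
+ 0x1232 = 0x1706
+ 0x15e9 = 0x2cef
+ 0x0d44 = 0x3a33
One's complement: ~0x3a33
Checksum = 0xc5cc


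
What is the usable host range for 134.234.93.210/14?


Network: 134.232.0.0
Broadcast: 134.235.255.255
First usable = network + 1
Last usable = broadcast - 1
Range: 134.232.0.1 to 134.235.255.254


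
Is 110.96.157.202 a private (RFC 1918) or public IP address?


RFC 1918 private ranges:
  10.0.0.0/8 (10.0.0.0 - 10.255.255.255)
  172.16.0.0/12 (172.16.0.0 - 172.31.255.255)
  192.168.0.0/16 (192.168.0.0 - 192.168.255.255)
Public (not in any RFC 1918 range)


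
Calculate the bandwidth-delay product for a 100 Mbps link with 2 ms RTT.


BDP = bandwidth * RTT
= 100 Mbps * 2 ms
= 100 * 1e6 * 2 / 1000 bits
= 200000 bits
= 25000 bytes
= 24.4141 KB
BDP = 200000 bits (25000 bytes)


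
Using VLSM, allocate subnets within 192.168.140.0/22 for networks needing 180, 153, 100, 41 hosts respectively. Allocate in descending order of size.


180 hosts -> /24 (254 usable): 192.168.140.0/24
153 hosts -> /24 (254 usable): 192.168.141.0/24
100 hosts -> /25 (126 usable): 192.168.142.0/25
41 hosts -> /26 (62 usable): 192.168.142.128/26
Allocation: 192.168.140.0/24 (180 hosts, 254 usable); 192.168.141.0/24 (153 hosts, 254 usable); 192.168.142.0/25 (100 hosts, 126 usable); 192.168.142.128/26 (41 hosts, 62 usable)


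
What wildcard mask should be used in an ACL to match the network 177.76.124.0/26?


Subnet mask: 255.255.255.192
Wildcard = 255.255.255.255 - subnet mask
255 - 255 = 0
255 - 255 = 0
255 - 255 = 0
255 - 192 = 63
Wildcard: 0.0.0.63


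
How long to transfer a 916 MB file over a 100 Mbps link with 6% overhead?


Effective throughput = 100 * (1 - 6/100) = 94 Mbps
File size in Mb = 916 * 8 = 7328 Mb
Time = 7328 / 94
Time = 77.9574 seconds


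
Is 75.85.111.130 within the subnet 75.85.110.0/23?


Subnet network: 75.85.110.0
Test IP AND mask: 75.85.110.0
Yes, 75.85.111.130 is in 75.85.110.0/23


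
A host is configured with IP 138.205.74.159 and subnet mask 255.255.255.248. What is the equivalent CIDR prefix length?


Binary: 11111111.11111111.11111111.11111000
Count leading 1s
Prefix: /29


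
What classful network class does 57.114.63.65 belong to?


First octet: 57
Binary: 00111001
0xxxxxxx -> Class A (1-126)
Class A, default mask 255.0.0.0 (/8)


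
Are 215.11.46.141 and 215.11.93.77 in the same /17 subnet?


Mask: 255.255.128.0
215.11.46.141 AND mask = 215.11.0.0
215.11.93.77 AND mask = 215.11.0.0
Yes, same subnet (215.11.0.0)


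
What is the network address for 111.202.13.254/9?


IP:   01101111.11001010.00001101.11111110
Mask: 11111111.10000000.00000000.00000000
AND operation:
Net:  01101111.10000000.00000000.00000000
Network: 111.128.0.0/9


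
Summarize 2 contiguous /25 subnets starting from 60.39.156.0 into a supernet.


Original prefix: /25
Number of subnets: 2 = 2^1
New prefix = 25 - 1 = 24
Supernet: 60.39.156.0/24


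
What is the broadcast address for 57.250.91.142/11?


Network: 57.224.0.0/11
Host bits = 21
Set all host bits to 1:
Broadcast: 57.255.255.255


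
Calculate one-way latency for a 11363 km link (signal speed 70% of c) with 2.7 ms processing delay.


Speed = 0.7 * 3e5 km/s = 210000 km/s
Propagation delay = 11363 / 210000 = 0.0541 s = 54.1095 ms
Processing delay = 2.7 ms
Total one-way latency = 56.8095 ms


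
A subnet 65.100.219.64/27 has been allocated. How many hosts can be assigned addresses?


Host bits = 32 - 27 = 5
Total addresses = 2^5 = 32
Usable = total - 2 (network and broadcast)
Usable hosts: 30


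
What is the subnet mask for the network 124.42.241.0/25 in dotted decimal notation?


/25 means 25 network bits, 7 host bits
Binary: 11111111111111111111111110000000
Mask: 255.255.255.128


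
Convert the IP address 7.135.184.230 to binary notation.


7 = 00000111
135 = 10000111
184 = 10111000
230 = 11100110
Binary: 00000111.10000111.10111000.11100110


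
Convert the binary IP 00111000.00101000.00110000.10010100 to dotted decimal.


00111000 = 56
00101000 = 40
00110000 = 48
10010100 = 148
IP: 56.40.48.148


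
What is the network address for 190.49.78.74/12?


IP:   10111110.00110001.01001110.01001010
Mask: 11111111.11110000.00000000.00000000
AND operation:
Net:  10111110.00110000.00000000.00000000
Network: 190.48.0.0/12


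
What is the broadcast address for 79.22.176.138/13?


Network: 79.16.0.0/13
Host bits = 19
Set all host bits to 1:
Broadcast: 79.23.255.255


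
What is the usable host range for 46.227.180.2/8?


Network: 46.0.0.0
Broadcast: 46.255.255.255
First usable = network + 1
Last usable = broadcast - 1
Range: 46.0.0.1 to 46.255.255.254


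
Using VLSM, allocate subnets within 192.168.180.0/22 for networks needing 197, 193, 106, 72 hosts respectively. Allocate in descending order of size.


197 hosts -> /24 (254 usable): 192.168.180.0/24
193 hosts -> /24 (254 usable): 192.168.181.0/24
106 hosts -> /25 (126 usable): 192.168.182.0/25
72 hosts -> /25 (126 usable): 192.168.182.128/25
Allocation: 192.168.180.0/24 (197 hosts, 254 usable); 192.168.181.0/24 (193 hosts, 254 usable); 192.168.182.0/25 (106 hosts, 126 usable); 192.168.182.128/25 (72 hosts, 126 usable)


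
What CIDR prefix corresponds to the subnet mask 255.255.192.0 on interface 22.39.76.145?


Binary: 11111111.11111111.11000000.00000000
Count leading 1s
Prefix: /18


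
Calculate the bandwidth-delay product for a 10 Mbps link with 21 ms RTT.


BDP = bandwidth * RTT
= 10 Mbps * 21 ms
= 10 * 1e6 * 21 / 1000 bits
= 210000 bits
= 26250 bytes
= 25.6348 KB
BDP = 210000 bits (26250 bytes)


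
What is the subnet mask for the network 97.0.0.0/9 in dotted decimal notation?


/9 means 9 network bits, 23 host bits
Binary: 11111111100000000000000000000000
Mask: 255.128.0.0


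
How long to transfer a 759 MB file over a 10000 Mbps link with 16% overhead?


Effective throughput = 10000 * (1 - 16/100) = 8400 Mbps
File size in Mb = 759 * 8 = 6072 Mb
Time = 6072 / 8400
Time = 0.7229 seconds


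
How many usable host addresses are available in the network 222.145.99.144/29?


Host bits = 32 - 29 = 3
Total addresses = 2^3 = 8
Usable = total - 2 (network and broadcast)
Usable hosts: 6


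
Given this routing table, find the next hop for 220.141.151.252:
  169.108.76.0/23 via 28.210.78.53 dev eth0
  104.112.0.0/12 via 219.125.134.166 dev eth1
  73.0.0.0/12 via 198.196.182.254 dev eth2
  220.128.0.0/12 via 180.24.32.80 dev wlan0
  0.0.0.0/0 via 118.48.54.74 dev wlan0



Longest prefix match for 220.141.151.252:
  /23 169.108.76.0: no
  /12 104.112.0.0: no
  /12 73.0.0.0: no
  /12 220.128.0.0: MATCH
  /0 0.0.0.0: MATCH
Selected: next-hop 180.24.32.80 via wlan0 (matched /12)


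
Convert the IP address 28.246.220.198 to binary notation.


28 = 00011100
246 = 11110110
220 = 11011100
198 = 11000110
Binary: 00011100.11110110.11011100.11000110


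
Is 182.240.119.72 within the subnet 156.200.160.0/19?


Subnet network: 156.200.160.0
Test IP AND mask: 182.240.96.0
No, 182.240.119.72 is not in 156.200.160.0/19


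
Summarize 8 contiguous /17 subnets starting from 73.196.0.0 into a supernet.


Original prefix: /17
Number of subnets: 8 = 2^3
New prefix = 17 - 3 = 14
Supernet: 73.196.0.0/14


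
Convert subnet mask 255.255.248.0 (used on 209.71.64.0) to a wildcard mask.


Subnet mask: 255.255.248.0
Wildcard = 255.255.255.255 - subnet mask
255 - 255 = 0
255 - 255 = 0
255 - 248 = 7
255 - 0 = 255
Wildcard: 0.0.7.255


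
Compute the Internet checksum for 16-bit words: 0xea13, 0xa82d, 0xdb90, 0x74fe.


Sum all words (with carry folding):
+ 0xea13 = 0xea13
+ 0xa82d = 0x9241
+ 0xdb90 = 0x6dd2
+ 0x74fe = 0xe2d0
One's complement: ~0xe2d0
Checksum = 0x1d2f


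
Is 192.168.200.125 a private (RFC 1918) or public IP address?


RFC 1918 private ranges:
  10.0.0.0/8 (10.0.0.0 - 10.255.255.255)
  172.16.0.0/12 (172.16.0.0 - 172.31.255.255)
  192.168.0.0/16 (192.168.0.0 - 192.168.255.255)
Private (in 192.168.0.0/16)


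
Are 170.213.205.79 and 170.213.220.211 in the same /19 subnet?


Mask: 255.255.224.0
170.213.205.79 AND mask = 170.213.192.0
170.213.220.211 AND mask = 170.213.192.0
Yes, same subnet (170.213.192.0)


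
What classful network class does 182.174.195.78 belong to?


First octet: 182
Binary: 10110110
10xxxxxx -> Class B (128-191)
Class B, default mask 255.255.0.0 (/16)


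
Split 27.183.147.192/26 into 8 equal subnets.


New prefix = 26 + 3 = 29
Each subnet has 8 addresses
  27.183.147.192/29
  27.183.147.200/29
  27.183.147.208/29
  27.183.147.216/29
  27.183.147.224/29
  27.183.147.232/29
  27.183.147.240/29
  27.183.147.248/29
Subnets: 27.183.147.192/29, 27.183.147.200/29, 27.183.147.208/29, 27.183.147.216/29, 27.183.147.224/29, 27.183.147.232/29, 27.183.147.240/29, 27.183.147.248/29


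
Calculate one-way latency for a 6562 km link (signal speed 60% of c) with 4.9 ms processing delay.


Speed = 0.6 * 3e5 km/s = 180000 km/s
Propagation delay = 6562 / 180000 = 0.0365 s = 36.4556 ms
Processing delay = 4.9 ms
Total one-way latency = 41.3556 ms


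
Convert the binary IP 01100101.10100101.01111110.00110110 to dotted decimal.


01100101 = 101
10100101 = 165
01111110 = 126
00110110 = 54
IP: 101.165.126.54


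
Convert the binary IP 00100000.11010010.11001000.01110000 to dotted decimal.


00100000 = 32
11010010 = 210
11001000 = 200
01110000 = 112
IP: 32.210.200.112


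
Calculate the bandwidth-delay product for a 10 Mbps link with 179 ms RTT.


BDP = bandwidth * RTT
= 10 Mbps * 179 ms
= 10 * 1e6 * 179 / 1000 bits
= 1790000 bits
= 223750 bytes
= 218.5059 KB
BDP = 1790000 bits (223750 bytes)


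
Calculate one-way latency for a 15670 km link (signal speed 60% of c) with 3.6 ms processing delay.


Speed = 0.6 * 3e5 km/s = 180000 km/s
Propagation delay = 15670 / 180000 = 0.0871 s = 87.0556 ms
Processing delay = 3.6 ms
Total one-way latency = 90.6556 ms


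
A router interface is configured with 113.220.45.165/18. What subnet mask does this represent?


/18 means 18 network bits, 14 host bits
Binary: 11111111111111111100000000000000
Mask: 255.255.192.0


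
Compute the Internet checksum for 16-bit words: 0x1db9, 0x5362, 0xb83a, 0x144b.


Sum all words (with carry folding):
+ 0x1db9 = 0x1db9
+ 0x5362 = 0x711b
+ 0xb83a = 0x2956
+ 0x144b = 0x3da1
One's complement: ~0x3da1
Checksum = 0xc25e


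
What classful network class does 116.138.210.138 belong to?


First octet: 116
Binary: 01110100
0xxxxxxx -> Class A (1-126)
Class A, default mask 255.0.0.0 (/8)


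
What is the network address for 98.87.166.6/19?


IP:   01100010.01010111.10100110.00000110
Mask: 11111111.11111111.11100000.00000000
AND operation:
Net:  01100010.01010111.10100000.00000000
Network: 98.87.160.0/19


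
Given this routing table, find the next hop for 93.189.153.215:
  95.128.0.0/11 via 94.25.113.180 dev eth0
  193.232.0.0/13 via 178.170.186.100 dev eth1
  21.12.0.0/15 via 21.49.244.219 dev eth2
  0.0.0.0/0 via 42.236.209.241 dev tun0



Longest prefix match for 93.189.153.215:
  /11 95.128.0.0: no
  /13 193.232.0.0: no
  /15 21.12.0.0: no
  /0 0.0.0.0: MATCH
Selected: next-hop 42.236.209.241 via tun0 (matched /0)


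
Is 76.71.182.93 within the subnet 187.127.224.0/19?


Subnet network: 187.127.224.0
Test IP AND mask: 76.71.160.0
No, 76.71.182.93 is not in 187.127.224.0/19


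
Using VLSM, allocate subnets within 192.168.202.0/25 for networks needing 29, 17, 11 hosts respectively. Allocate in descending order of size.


29 hosts -> /27 (30 usable): 192.168.202.0/27
17 hosts -> /27 (30 usable): 192.168.202.32/27
11 hosts -> /28 (14 usable): 192.168.202.64/28
Allocation: 192.168.202.0/27 (29 hosts, 30 usable); 192.168.202.32/27 (17 hosts, 30 usable); 192.168.202.64/28 (11 hosts, 14 usable)


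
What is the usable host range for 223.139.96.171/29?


Network: 223.139.96.168
Broadcast: 223.139.96.175
First usable = network + 1
Last usable = broadcast - 1
Range: 223.139.96.169 to 223.139.96.174


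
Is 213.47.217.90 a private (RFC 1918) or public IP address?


RFC 1918 private ranges:
  10.0.0.0/8 (10.0.0.0 - 10.255.255.255)
  172.16.0.0/12 (172.16.0.0 - 172.31.255.255)
  192.168.0.0/16 (192.168.0.0 - 192.168.255.255)
Public (not in any RFC 1918 range)


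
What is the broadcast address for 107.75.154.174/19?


Network: 107.75.128.0/19
Host bits = 13
Set all host bits to 1:
Broadcast: 107.75.159.255


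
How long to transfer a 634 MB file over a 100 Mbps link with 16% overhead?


Effective throughput = 100 * (1 - 16/100) = 84 Mbps
File size in Mb = 634 * 8 = 5072 Mb
Time = 5072 / 84
Time = 60.381 seconds


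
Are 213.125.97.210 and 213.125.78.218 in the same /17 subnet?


Mask: 255.255.128.0
213.125.97.210 AND mask = 213.125.0.0
213.125.78.218 AND mask = 213.125.0.0
Yes, same subnet (213.125.0.0)


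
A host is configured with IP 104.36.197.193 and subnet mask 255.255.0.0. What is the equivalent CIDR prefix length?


Binary: 11111111.11111111.00000000.00000000
Count leading 1s
Prefix: /16


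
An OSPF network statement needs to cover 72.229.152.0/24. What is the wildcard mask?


Subnet mask: 255.255.255.0
Wildcard = 255.255.255.255 - subnet mask
255 - 255 = 0
255 - 255 = 0
255 - 255 = 0
255 - 0 = 255
Wildcard: 0.0.0.255


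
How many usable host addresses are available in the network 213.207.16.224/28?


Host bits = 32 - 28 = 4
Total addresses = 2^4 = 16
Usable = total - 2 (network and broadcast)
Usable hosts: 14


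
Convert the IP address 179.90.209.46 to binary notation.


179 = 10110011
90 = 01011010
209 = 11010001
46 = 00101110
Binary: 10110011.01011010.11010001.00101110


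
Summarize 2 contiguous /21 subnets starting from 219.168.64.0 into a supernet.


Original prefix: /21
Number of subnets: 2 = 2^1
New prefix = 21 - 1 = 20
Supernet: 219.168.64.0/20


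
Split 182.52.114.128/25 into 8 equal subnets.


New prefix = 25 + 3 = 28
Each subnet has 16 addresses
  182.52.114.128/28
  182.52.114.144/28
  182.52.114.160/28
  182.52.114.176/28
  182.52.114.192/28
  182.52.114.208/28
  182.52.114.224/28
  182.52.114.240/28
Subnets: 182.52.114.128/28, 182.52.114.144/28, 182.52.114.160/28, 182.52.114.176/28, 182.52.114.192/28, 182.52.114.208/28, 182.52.114.224/28, 182.52.114.240/28


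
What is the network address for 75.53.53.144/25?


IP:   01001011.00110101.00110101.10010000
Mask: 11111111.11111111.11111111.10000000
AND operation:
Net:  01001011.00110101.00110101.10000000
Network: 75.53.53.128/25


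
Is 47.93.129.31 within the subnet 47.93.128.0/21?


Subnet network: 47.93.128.0
Test IP AND mask: 47.93.128.0
Yes, 47.93.129.31 is in 47.93.128.0/21


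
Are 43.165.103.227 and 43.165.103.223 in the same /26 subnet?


Mask: 255.255.255.192
43.165.103.227 AND mask = 43.165.103.192
43.165.103.223 AND mask = 43.165.103.192
Yes, same subnet (43.165.103.192)


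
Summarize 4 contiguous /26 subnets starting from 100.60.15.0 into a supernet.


Original prefix: /26
Number of subnets: 4 = 2^2
New prefix = 26 - 2 = 24
Supernet: 100.60.15.0/24


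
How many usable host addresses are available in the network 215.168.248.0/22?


Host bits = 32 - 22 = 10
Total addresses = 2^10 = 1024
Usable = total - 2 (network and broadcast)
Usable hosts: 1022


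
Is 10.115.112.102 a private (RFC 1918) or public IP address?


RFC 1918 private ranges:
  10.0.0.0/8 (10.0.0.0 - 10.255.255.255)
  172.16.0.0/12 (172.16.0.0 - 172.31.255.255)
  192.168.0.0/16 (192.168.0.0 - 192.168.255.255)
Private (in 10.0.0.0/8)


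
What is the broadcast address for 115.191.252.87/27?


Network: 115.191.252.64/27
Host bits = 5
Set all host bits to 1:
Broadcast: 115.191.252.95


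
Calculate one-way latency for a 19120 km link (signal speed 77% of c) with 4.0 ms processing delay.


Speed = 0.77 * 3e5 km/s = 231000 km/s
Propagation delay = 19120 / 231000 = 0.0828 s = 82.7706 ms
Processing delay = 4.0 ms
Total one-way latency = 86.7706 ms


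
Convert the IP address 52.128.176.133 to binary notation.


52 = 00110100
128 = 10000000
176 = 10110000
133 = 10000101
Binary: 00110100.10000000.10110000.10000101


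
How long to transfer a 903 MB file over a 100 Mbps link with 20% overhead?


Effective throughput = 100 * (1 - 20/100) = 80 Mbps
File size in Mb = 903 * 8 = 7224 Mb
Time = 7224 / 80
Time = 90.3 seconds


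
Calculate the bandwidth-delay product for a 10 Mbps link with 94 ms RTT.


BDP = bandwidth * RTT
= 10 Mbps * 94 ms
= 10 * 1e6 * 94 / 1000 bits
= 940000 bits
= 117500 bytes
= 114.7461 KB
BDP = 940000 bits (117500 bytes)


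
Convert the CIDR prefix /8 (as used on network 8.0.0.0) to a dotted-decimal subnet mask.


/8 means 8 network bits, 24 host bits
Binary: 11111111000000000000000000000000
Mask: 255.0.0.0


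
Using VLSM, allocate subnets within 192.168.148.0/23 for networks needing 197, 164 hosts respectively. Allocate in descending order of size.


197 hosts -> /24 (254 usable): 192.168.148.0/24
164 hosts -> /24 (254 usable): 192.168.149.0/24
Allocation: 192.168.148.0/24 (197 hosts, 254 usable); 192.168.149.0/24 (164 hosts, 254 usable)


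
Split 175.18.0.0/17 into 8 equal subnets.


New prefix = 17 + 3 = 20
Each subnet has 4096 addresses
  175.18.0.0/20
  175.18.16.0/20
  175.18.32.0/20
  175.18.48.0/20
  175.18.64.0/20
  175.18.80.0/20
  175.18.96.0/20
  175.18.112.0/20
Subnets: 175.18.0.0/20, 175.18.16.0/20, 175.18.32.0/20, 175.18.48.0/20, 175.18.64.0/20, 175.18.80.0/20, 175.18.96.0/20, 175.18.112.0/20


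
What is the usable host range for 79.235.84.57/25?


Network: 79.235.84.0
Broadcast: 79.235.84.127
First usable = network + 1
Last usable = broadcast - 1
Range: 79.235.84.1 to 79.235.84.126


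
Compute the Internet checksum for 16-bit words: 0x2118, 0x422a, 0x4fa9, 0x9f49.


Sum all words (with carry folding):
+ 0x2118 = 0x2118
+ 0x422a = 0x6342
+ 0x4fa9 = 0xb2eb
+ 0x9f49 = 0x5235
One's complement: ~0x5235
Checksum = 0xadca


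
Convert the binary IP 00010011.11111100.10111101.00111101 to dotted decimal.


00010011 = 19
11111100 = 252
10111101 = 189
00111101 = 61
IP: 19.252.189.61


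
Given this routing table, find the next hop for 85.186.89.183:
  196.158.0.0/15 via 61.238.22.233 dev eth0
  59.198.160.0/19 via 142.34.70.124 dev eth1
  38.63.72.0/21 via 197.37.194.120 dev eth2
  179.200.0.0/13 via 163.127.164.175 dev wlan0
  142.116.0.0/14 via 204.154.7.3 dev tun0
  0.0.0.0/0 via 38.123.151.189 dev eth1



Longest prefix match for 85.186.89.183:
  /15 196.158.0.0: no
  /19 59.198.160.0: no
  /21 38.63.72.0: no
  /13 179.200.0.0: no
  /14 142.116.0.0: no
  /0 0.0.0.0: MATCH
Selected: next-hop 38.123.151.189 via eth1 (matched /0)


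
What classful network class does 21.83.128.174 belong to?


First octet: 21
Binary: 00010101
0xxxxxxx -> Class A (1-126)
Class A, default mask 255.0.0.0 (/8)


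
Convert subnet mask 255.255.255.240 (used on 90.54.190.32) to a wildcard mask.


Subnet mask: 255.255.255.240
Wildcard = 255.255.255.255 - subnet mask
255 - 255 = 0
255 - 255 = 0
255 - 255 = 0
255 - 240 = 15
Wildcard: 0.0.0.15


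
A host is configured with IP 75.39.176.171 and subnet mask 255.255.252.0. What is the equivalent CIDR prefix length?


Binary: 11111111.11111111.11111100.00000000
Count leading 1s
Prefix: /22


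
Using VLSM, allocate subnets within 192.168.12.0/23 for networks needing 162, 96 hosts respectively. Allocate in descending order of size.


162 hosts -> /24 (254 usable): 192.168.12.0/24
96 hosts -> /25 (126 usable): 192.168.13.0/25
Allocation: 192.168.12.0/24 (162 hosts, 254 usable); 192.168.13.0/25 (96 hosts, 126 usable)


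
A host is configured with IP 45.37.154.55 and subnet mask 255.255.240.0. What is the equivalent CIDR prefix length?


Binary: 11111111.11111111.11110000.00000000
Count leading 1s
Prefix: /20


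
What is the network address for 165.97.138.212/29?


IP:   10100101.01100001.10001010.11010100
Mask: 11111111.11111111.11111111.11111000
AND operation:
Net:  10100101.01100001.10001010.11010000
Network: 165.97.138.208/29


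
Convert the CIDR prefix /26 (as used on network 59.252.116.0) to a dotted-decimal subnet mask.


/26 means 26 network bits, 6 host bits
Binary: 11111111111111111111111111000000
Mask: 255.255.255.192


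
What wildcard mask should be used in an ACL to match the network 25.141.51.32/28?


Subnet mask: 255.255.255.240
Wildcard = 255.255.255.255 - subnet mask
255 - 255 = 0
255 - 255 = 0
255 - 255 = 0
255 - 240 = 15
Wildcard: 0.0.0.15


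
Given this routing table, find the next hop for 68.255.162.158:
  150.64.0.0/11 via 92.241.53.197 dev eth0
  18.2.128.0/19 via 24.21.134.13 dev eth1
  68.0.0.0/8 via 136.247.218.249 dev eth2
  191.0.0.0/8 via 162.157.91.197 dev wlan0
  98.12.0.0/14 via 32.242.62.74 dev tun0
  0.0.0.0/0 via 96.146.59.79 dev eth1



Longest prefix match for 68.255.162.158:
  /11 150.64.0.0: no
  /19 18.2.128.0: no
  /8 68.0.0.0: MATCH
  /8 191.0.0.0: no
  /14 98.12.0.0: no
  /0 0.0.0.0: MATCH
Selected: next-hop 136.247.218.249 via eth2 (matched /8)


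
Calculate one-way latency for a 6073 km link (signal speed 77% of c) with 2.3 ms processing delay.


Speed = 0.77 * 3e5 km/s = 231000 km/s
Propagation delay = 6073 / 231000 = 0.0263 s = 26.29 ms
Processing delay = 2.3 ms
Total one-way latency = 28.59 ms


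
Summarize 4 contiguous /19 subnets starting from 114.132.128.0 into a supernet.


Original prefix: /19
Number of subnets: 4 = 2^2
New prefix = 19 - 2 = 17
Supernet: 114.132.128.0/17


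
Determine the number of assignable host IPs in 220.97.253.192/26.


Host bits = 32 - 26 = 6
Total addresses = 2^6 = 64
Usable = total - 2 (network and broadcast)
Usable hosts: 62


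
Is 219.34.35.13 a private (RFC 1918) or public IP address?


RFC 1918 private ranges:
  10.0.0.0/8 (10.0.0.0 - 10.255.255.255)
  172.16.0.0/12 (172.16.0.0 - 172.31.255.255)
  192.168.0.0/16 (192.168.0.0 - 192.168.255.255)
Public (not in any RFC 1918 range)


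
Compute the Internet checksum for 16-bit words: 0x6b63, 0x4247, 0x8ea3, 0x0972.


Sum all words (with carry folding):
+ 0x6b63 = 0x6b63
+ 0x4247 = 0xadaa
+ 0x8ea3 = 0x3c4e
+ 0x0972 = 0x45c0
One's complement: ~0x45c0
Checksum = 0xba3f


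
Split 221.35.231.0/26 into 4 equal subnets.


New prefix = 26 + 2 = 28
Each subnet has 16 addresses
  221.35.231.0/28
  221.35.231.16/28
  221.35.231.32/28
  221.35.231.48/28
Subnets: 221.35.231.0/28, 221.35.231.16/28, 221.35.231.32/28, 221.35.231.48/28


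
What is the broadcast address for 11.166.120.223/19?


Network: 11.166.96.0/19
Host bits = 13
Set all host bits to 1:
Broadcast: 11.166.127.255


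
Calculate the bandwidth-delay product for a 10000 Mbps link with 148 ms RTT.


BDP = bandwidth * RTT
= 10000 Mbps * 148 ms
= 10000 * 1e6 * 148 / 1000 bits
= 1480000000 bits
= 185000000 bytes
= 180664.0625 KB
BDP = 1480000000 bits (185000000 bytes)


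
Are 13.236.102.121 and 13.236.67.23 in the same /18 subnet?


Mask: 255.255.192.0
13.236.102.121 AND mask = 13.236.64.0
13.236.67.23 AND mask = 13.236.64.0
Yes, same subnet (13.236.64.0)


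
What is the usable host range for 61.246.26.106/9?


Network: 61.128.0.0
Broadcast: 61.255.255.255
First usable = network + 1
Last usable = broadcast - 1
Range: 61.128.0.1 to 61.255.255.254


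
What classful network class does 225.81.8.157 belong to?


First octet: 225
Binary: 11100001
1110xxxx -> Class D (224-239)
Class D (multicast), default mask N/A


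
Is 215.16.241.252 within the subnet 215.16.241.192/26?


Subnet network: 215.16.241.192
Test IP AND mask: 215.16.241.192
Yes, 215.16.241.252 is in 215.16.241.192/26


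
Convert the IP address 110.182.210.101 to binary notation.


110 = 01101110
182 = 10110110
210 = 11010010
101 = 01100101
Binary: 01101110.10110110.11010010.01100101


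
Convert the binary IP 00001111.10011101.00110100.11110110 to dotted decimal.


00001111 = 15
10011101 = 157
00110100 = 52
11110110 = 246
IP: 15.157.52.246


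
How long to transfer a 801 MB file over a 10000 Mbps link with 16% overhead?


Effective throughput = 10000 * (1 - 16/100) = 8400 Mbps
File size in Mb = 801 * 8 = 6408 Mb
Time = 6408 / 8400
Time = 0.7629 seconds


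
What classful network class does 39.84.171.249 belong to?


First octet: 39
Binary: 00100111
0xxxxxxx -> Class A (1-126)
Class A, default mask 255.0.0.0 (/8)


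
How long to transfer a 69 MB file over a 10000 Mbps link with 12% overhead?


Effective throughput = 10000 * (1 - 12/100) = 8800 Mbps
File size in Mb = 69 * 8 = 552 Mb
Time = 552 / 8800
Time = 0.0627 seconds


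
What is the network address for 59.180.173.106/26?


IP:   00111011.10110100.10101101.01101010
Mask: 11111111.11111111.11111111.11000000
AND operation:
Net:  00111011.10110100.10101101.01000000
Network: 59.180.173.64/26


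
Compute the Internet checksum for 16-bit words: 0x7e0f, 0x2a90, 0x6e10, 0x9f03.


Sum all words (with carry folding):
+ 0x7e0f = 0x7e0f
+ 0x2a90 = 0xa89f
+ 0x6e10 = 0x16b0
+ 0x9f03 = 0xb5b3
One's complement: ~0xb5b3
Checksum = 0x4a4c


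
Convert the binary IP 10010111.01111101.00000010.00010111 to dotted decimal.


10010111 = 151
01111101 = 125
00000010 = 2
00010111 = 23
IP: 151.125.2.23


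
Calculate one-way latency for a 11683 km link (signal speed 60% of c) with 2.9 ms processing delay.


Speed = 0.6 * 3e5 km/s = 180000 km/s
Propagation delay = 11683 / 180000 = 0.0649 s = 64.9056 ms
Processing delay = 2.9 ms
Total one-way latency = 67.8056 ms


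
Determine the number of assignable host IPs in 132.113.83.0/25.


Host bits = 32 - 25 = 7
Total addresses = 2^7 = 128
Usable = total - 2 (network and broadcast)
Usable hosts: 126


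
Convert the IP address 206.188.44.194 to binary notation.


206 = 11001110
188 = 10111100
44 = 00101100
194 = 11000010
Binary: 11001110.10111100.00101100.11000010


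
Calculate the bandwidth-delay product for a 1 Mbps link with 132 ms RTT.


BDP = bandwidth * RTT
= 1 Mbps * 132 ms
= 1 * 1e6 * 132 / 1000 bits
= 132000 bits
= 16500 bytes
= 16.1133 KB
BDP = 132000 bits (16500 bytes)


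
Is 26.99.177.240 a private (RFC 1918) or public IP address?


RFC 1918 private ranges:
  10.0.0.0/8 (10.0.0.0 - 10.255.255.255)
  172.16.0.0/12 (172.16.0.0 - 172.31.255.255)
  192.168.0.0/16 (192.168.0.0 - 192.168.255.255)
Public (not in any RFC 1918 range)


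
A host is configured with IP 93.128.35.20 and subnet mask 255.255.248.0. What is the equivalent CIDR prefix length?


Binary: 11111111.11111111.11111000.00000000
Count leading 1s
Prefix: /21


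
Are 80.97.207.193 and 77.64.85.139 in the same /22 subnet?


Mask: 255.255.252.0
80.97.207.193 AND mask = 80.97.204.0
77.64.85.139 AND mask = 77.64.84.0
No, different subnets (80.97.204.0 vs 77.64.84.0)


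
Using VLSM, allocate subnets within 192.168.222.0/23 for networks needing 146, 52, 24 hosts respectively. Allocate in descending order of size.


146 hosts -> /24 (254 usable): 192.168.222.0/24
52 hosts -> /26 (62 usable): 192.168.223.0/26
24 hosts -> /27 (30 usable): 192.168.223.64/27
Allocation: 192.168.222.0/24 (146 hosts, 254 usable); 192.168.223.0/26 (52 hosts, 62 usable); 192.168.223.64/27 (24 hosts, 30 usable)


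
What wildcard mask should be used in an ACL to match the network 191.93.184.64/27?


Subnet mask: 255.255.255.224
Wildcard = 255.255.255.255 - subnet mask
255 - 255 = 0
255 - 255 = 0
255 - 255 = 0
255 - 224 = 31
Wildcard: 0.0.0.31


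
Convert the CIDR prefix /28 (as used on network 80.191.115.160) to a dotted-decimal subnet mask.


/28 means 28 network bits, 4 host bits
Binary: 11111111111111111111111111110000
Mask: 255.255.255.240


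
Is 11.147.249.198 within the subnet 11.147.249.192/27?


Subnet network: 11.147.249.192
Test IP AND mask: 11.147.249.192
Yes, 11.147.249.198 is in 11.147.249.192/27


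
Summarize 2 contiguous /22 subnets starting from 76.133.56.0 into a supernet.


Original prefix: /22
Number of subnets: 2 = 2^1
New prefix = 22 - 1 = 21
Supernet: 76.133.56.0/21


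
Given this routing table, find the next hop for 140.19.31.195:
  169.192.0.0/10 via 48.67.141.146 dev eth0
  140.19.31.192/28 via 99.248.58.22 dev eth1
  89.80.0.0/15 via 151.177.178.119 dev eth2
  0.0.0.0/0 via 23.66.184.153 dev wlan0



Longest prefix match for 140.19.31.195:
  /10 169.192.0.0: no
  /28 140.19.31.192: MATCH
  /15 89.80.0.0: no
  /0 0.0.0.0: MATCH
Selected: next-hop 99.248.58.22 via eth1 (matched /28)


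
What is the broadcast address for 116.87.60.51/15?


Network: 116.86.0.0/15
Host bits = 17
Set all host bits to 1:
Broadcast: 116.87.255.255


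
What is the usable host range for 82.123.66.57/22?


Network: 82.123.64.0
Broadcast: 82.123.67.255
First usable = network + 1
Last usable = broadcast - 1
Range: 82.123.64.1 to 82.123.67.254


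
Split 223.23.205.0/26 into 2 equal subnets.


New prefix = 26 + 1 = 27
Each subnet has 32 addresses
  223.23.205.0/27
  223.23.205.32/27
Subnets: 223.23.205.0/27, 223.23.205.32/27


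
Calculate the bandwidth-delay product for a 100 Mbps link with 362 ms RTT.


BDP = bandwidth * RTT
= 100 Mbps * 362 ms
= 100 * 1e6 * 362 / 1000 bits
= 36200000 bits
= 4525000 bytes
= 4418.9453 KB
BDP = 36200000 bits (4525000 bytes)


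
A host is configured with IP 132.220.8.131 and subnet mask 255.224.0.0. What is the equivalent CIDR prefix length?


Binary: 11111111.11100000.00000000.00000000
Count leading 1s
Prefix: /11


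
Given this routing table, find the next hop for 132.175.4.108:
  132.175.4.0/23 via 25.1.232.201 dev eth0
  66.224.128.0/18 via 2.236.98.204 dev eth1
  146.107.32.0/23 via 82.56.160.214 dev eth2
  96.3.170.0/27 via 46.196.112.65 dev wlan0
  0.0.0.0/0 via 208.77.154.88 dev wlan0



Longest prefix match for 132.175.4.108:
  /23 132.175.4.0: MATCH
  /18 66.224.128.0: no
  /23 146.107.32.0: no
  /27 96.3.170.0: no
  /0 0.0.0.0: MATCH
Selected: next-hop 25.1.232.201 via eth0 (matched /23)


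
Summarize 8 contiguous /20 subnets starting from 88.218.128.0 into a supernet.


Original prefix: /20
Number of subnets: 8 = 2^3
New prefix = 20 - 3 = 17
Supernet: 88.218.128.0/17


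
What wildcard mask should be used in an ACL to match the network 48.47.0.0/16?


Subnet mask: 255.255.0.0
Wildcard = 255.255.255.255 - subnet mask
255 - 255 = 0
255 - 255 = 0
255 - 0 = 255
255 - 0 = 255
Wildcard: 0.0.255.255


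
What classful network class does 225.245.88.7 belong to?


First octet: 225
Binary: 11100001
1110xxxx -> Class D (224-239)
Class D (multicast), default mask N/A


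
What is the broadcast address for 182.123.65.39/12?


Network: 182.112.0.0/12
Host bits = 20
Set all host bits to 1:
Broadcast: 182.127.255.255


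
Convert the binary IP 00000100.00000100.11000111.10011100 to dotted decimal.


00000100 = 4
00000100 = 4
11000111 = 199
10011100 = 156
IP: 4.4.199.156


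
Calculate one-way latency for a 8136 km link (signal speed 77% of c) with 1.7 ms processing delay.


Speed = 0.77 * 3e5 km/s = 231000 km/s
Propagation delay = 8136 / 231000 = 0.0352 s = 35.2208 ms
Processing delay = 1.7 ms
Total one-way latency = 36.9208 ms


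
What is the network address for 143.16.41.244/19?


IP:   10001111.00010000.00101001.11110100
Mask: 11111111.11111111.11100000.00000000
AND operation:
Net:  10001111.00010000.00100000.00000000
Network: 143.16.32.0/19


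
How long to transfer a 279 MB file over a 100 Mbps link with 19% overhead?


Effective throughput = 100 * (1 - 19/100) = 81 Mbps
File size in Mb = 279 * 8 = 2232 Mb
Time = 2232 / 81
Time = 27.5556 seconds


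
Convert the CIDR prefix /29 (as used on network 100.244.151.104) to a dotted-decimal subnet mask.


/29 means 29 network bits, 3 host bits
Binary: 11111111111111111111111111111000
Mask: 255.255.255.248


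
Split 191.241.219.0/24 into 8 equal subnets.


New prefix = 24 + 3 = 27
Each subnet has 32 addresses
  191.241.219.0/27
  191.241.219.32/27
  191.241.219.64/27
  191.241.219.96/27
  191.241.219.128/27
  191.241.219.160/27
  191.241.219.192/27
  191.241.219.224/27
Subnets: 191.241.219.0/27, 191.241.219.32/27, 191.241.219.64/27, 191.241.219.96/27, 191.241.219.128/27, 191.241.219.160/27, 191.241.219.192/27, 191.241.219.224/27


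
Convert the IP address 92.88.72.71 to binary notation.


92 = 01011100
88 = 01011000
72 = 01001000
71 = 01000111
Binary: 01011100.01011000.01001000.01000111


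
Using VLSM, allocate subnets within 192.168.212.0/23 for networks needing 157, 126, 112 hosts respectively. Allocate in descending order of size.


157 hosts -> /24 (254 usable): 192.168.212.0/24
126 hosts -> /25 (126 usable): 192.168.213.0/25
112 hosts -> /25 (126 usable): 192.168.213.128/25
Allocation: 192.168.212.0/24 (157 hosts, 254 usable); 192.168.213.0/25 (126 hosts, 126 usable); 192.168.213.128/25 (112 hosts, 126 usable)


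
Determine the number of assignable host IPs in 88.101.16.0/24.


Host bits = 32 - 24 = 8
Total addresses = 2^8 = 256
Usable = total - 2 (network and broadcast)
Usable hosts: 254


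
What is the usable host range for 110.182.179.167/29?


Network: 110.182.179.160
Broadcast: 110.182.179.167
First usable = network + 1
Last usable = broadcast - 1
Range: 110.182.179.161 to 110.182.179.166


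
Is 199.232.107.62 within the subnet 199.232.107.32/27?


Subnet network: 199.232.107.32
Test IP AND mask: 199.232.107.32
Yes, 199.232.107.62 is in 199.232.107.32/27


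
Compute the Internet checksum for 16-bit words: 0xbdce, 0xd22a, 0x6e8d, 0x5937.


Sum all words (with carry folding):
+ 0xbdce = 0xbdce
+ 0xd22a = 0x8ff9
+ 0x6e8d = 0xfe86
+ 0x5937 = 0x57be
One's complement: ~0x57be
Checksum = 0xa841


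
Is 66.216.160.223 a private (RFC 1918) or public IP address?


RFC 1918 private ranges:
  10.0.0.0/8 (10.0.0.0 - 10.255.255.255)
  172.16.0.0/12 (172.16.0.0 - 172.31.255.255)
  192.168.0.0/16 (192.168.0.0 - 192.168.255.255)
Public (not in any RFC 1918 range)


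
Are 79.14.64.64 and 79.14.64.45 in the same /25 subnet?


Mask: 255.255.255.128
79.14.64.64 AND mask = 79.14.64.0
79.14.64.45 AND mask = 79.14.64.0
Yes, same subnet (79.14.64.0)


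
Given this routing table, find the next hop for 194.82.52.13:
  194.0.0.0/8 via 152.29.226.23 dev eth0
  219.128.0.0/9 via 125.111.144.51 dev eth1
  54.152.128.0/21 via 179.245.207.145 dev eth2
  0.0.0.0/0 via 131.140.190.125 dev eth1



Longest prefix match for 194.82.52.13:
  /8 194.0.0.0: MATCH
  /9 219.128.0.0: no
  /21 54.152.128.0: no
  /0 0.0.0.0: MATCH
Selected: next-hop 152.29.226.23 via eth0 (matched /8)


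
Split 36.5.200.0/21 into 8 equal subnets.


New prefix = 21 + 3 = 24
Each subnet has 256 addresses
  36.5.200.0/24
  36.5.201.0/24
  36.5.202.0/24
  36.5.203.0/24
  36.5.204.0/24
  36.5.205.0/24
  36.5.206.0/24
  36.5.207.0/24
Subnets: 36.5.200.0/24, 36.5.201.0/24, 36.5.202.0/24, 36.5.203.0/24, 36.5.204.0/24, 36.5.205.0/24, 36.5.206.0/24, 36.5.207.0/24
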